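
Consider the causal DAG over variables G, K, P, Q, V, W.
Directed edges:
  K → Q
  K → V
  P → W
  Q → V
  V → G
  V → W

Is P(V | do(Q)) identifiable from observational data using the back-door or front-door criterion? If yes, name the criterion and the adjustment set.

P(V|do(Q)): backdoor, adjust for {K}.

desc(Q)\{Q}={G,V,W}; candidates ⊆ {K,P}.
size 0: {}; under {} Q still reaches {G,K,V,W} ∋ V.
{K}: Q⊥V given {K} in G with Q→· removed — back-door holds.
P(V|do(Q)) = Σ_{K} P(V|Q,K)·P(K).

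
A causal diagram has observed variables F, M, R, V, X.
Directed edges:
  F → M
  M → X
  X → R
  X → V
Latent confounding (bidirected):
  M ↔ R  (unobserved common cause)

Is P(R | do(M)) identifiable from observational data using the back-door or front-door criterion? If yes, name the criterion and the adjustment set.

desc(M)\{M}={R,V,X}; candidates ⊆ {F}.
M↔R: latent back-door arc(s) into M.
size 0: {}; under {} M still reaches {F,R} ∋ R.
size 1: {F}; under {F} M still reaches {R} ∋ R.
M↔R cannot be blocked by any observed set — no back-door set.
{X}: (i) intercepts every directed M→R path; (ii) no back-door M→{X}; (iii) {M} blocks every back-door {X}→R. Front-door holds.
P(R|do(M)) = Σ_{X} P(X|M) Σ_{M'} P(R|X,M')P(M').

P(R|do(M)): frontdoor, adjust for {X}.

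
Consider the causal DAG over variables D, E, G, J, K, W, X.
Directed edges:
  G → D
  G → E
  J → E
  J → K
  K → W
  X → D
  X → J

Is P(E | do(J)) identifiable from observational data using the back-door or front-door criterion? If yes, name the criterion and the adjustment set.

P(E|do(J)): backdoor, adjust for ∅.

desc(J)\{J}={E,K,W}; candidates ⊆ {D,G,X}.
∅: J⊥E given ∅ in G with J→· removed — back-door holds.
P(E|do(J)) = P(E|J) — no adjustment needed.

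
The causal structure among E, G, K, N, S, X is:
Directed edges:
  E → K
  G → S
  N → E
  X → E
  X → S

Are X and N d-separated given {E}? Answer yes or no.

Bayes-Ball from X | {E} reaches {N,S}.
N ∈ reach(X|{E}) ⇒ X ⊥̸ N | {E}.

No — X and N are d-connected given {E}.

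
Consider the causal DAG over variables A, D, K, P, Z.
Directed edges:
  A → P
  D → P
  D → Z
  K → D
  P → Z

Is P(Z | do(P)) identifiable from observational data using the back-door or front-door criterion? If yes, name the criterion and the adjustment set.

desc(P)\{P}={Z}; candidates ⊆ {A,D,K}.
size 0: {}; under {} P still reaches {A,D,K,Z} ∋ Z.
{D}: P⊥Z given {D} in G with P→· removed — back-door holds.
P(Z|do(P)) = Σ_{D} P(Z|P,D)·P(D).

P(Z|do(P)): backdoor, adjust for {D}.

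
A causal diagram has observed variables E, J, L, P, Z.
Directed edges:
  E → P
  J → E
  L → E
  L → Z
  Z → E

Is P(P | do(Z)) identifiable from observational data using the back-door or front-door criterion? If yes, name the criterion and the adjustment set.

P(P|do(Z)): backdoor, adjust for {L}.

desc(Z)\{Z}={E,P}; candidates ⊆ {J,L}.
size 0: {}; under {} Z still reaches {E,L,P} ∋ P.
{L}: Z⊥P given {L} in G with Z→· removed — back-door holds.
P(P|do(Z)) = Σ_{L} P(P|Z,L)·P(L).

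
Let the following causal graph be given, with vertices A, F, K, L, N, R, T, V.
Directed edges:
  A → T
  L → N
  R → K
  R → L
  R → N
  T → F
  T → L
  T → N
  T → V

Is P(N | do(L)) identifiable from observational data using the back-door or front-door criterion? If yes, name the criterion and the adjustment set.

P(N|do(L)): backdoor, adjust for {R, T}.

desc(L)\{L}={N}; candidates ⊆ {A,F,K,R,T,V}.
size 0: {}; under {} L still reaches {A,F,K,N,R,T,V} ∋ N.
size 1: {A}, {F}, {K} …(+3); under {A} L still reaches {F,K,N,R,T,V} ∋ N.
{R,T}: L⊥N given {R,T} in G with L→· removed — back-door holds.
P(N|do(L)) = Σ_{R,T} P(N|L,R,T)·P(R,T).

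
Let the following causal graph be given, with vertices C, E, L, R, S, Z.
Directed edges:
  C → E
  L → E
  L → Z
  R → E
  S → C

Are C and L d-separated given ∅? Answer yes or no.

Yes — C ⊥ L | ∅.

Bayes-Ball from C | ∅ reaches {E,S}.
L ∉ reach(C|∅) ⇒ C ⊥ L | ∅.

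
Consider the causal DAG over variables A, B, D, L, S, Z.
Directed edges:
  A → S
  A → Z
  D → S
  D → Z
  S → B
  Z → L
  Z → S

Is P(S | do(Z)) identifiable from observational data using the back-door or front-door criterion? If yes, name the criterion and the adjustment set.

desc(Z)\{Z}={B,L,S}; candidates ⊆ {A,D}.
size 0: {}; under {} Z still reaches {A,B,D,S} ∋ S.
size 1: {A}, {D}; under {A} Z still reaches {B,D,S} ∋ S.
{A,D}: Z⊥S given {A,D} in G with Z→· removed — back-door holds.
P(S|do(Z)) = Σ_{A,D} P(S|Z,A,D)·P(A,D).

P(S|do(Z)): backdoor, adjust for {A, D}.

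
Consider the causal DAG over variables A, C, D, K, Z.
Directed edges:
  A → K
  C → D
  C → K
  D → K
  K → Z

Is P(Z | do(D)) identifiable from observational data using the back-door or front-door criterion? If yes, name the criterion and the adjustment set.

desc(D)\{D}={K,Z}; candidates ⊆ {A,C}.
size 0: {}; under {} D still reaches {C,K,Z} ∋ Z.
{C}: D⊥Z given {C} in G with D→· removed — back-door holds.
P(Z|do(D)) = Σ_{C} P(Z|D,C)·P(C).

P(Z|do(D)): backdoor, adjust for {C}.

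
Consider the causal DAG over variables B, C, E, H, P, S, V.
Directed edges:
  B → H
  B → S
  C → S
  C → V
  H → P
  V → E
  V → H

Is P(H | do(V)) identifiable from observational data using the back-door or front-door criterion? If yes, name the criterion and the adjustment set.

P(H|do(V)): backdoor, adjust for ∅.

desc(V)\{V}={E,H,P}; candidates ⊆ {B,C,S}.
∅: V⊥H given ∅ in G with V→· removed — back-door holds.
P(H|do(V)) = P(H|V) — no adjustment needed.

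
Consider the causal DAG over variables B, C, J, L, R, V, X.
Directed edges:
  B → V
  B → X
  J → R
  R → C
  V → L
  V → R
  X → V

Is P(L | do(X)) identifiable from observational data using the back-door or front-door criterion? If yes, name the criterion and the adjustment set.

P(L|do(X)): backdoor, adjust for {B}.

desc(X)\{X}={C,L,R,V}; candidates ⊆ {B,J}.
size 0: {}; under {} X still reaches {B,C,L,R,V} ∋ L.
{B}: X⊥L given {B} in G with X→· removed — back-door holds.
P(L|do(X)) = Σ_{B} P(L|X,B)·P(B).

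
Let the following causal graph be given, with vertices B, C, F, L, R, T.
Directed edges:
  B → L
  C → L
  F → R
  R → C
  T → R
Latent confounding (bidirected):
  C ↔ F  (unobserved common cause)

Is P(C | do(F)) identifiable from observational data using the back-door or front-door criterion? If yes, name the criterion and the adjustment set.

desc(F)\{F}={C,L,R}; candidates ⊆ {B,T}.
F↔C: latent back-door arc(s) into F.
size 0: {}; under {} F still reaches {C,L} ∋ C.
size 1: {B}, {T}; under {B} F still reaches {C,L} ∋ C.
size 2: {B,T}; under {B,T} F still reaches {C,L} ∋ C.
F↔C cannot be blocked by any observed set — no back-door set.
{R}: (i) intercepts every directed F→C path; (ii) no back-door F→{R}; (iii) {F} blocks every back-door {R}→C. Front-door holds.
P(C|do(F)) = Σ_{R} P(R|F) Σ_{F'} P(C|R,F')P(F').

P(C|do(F)): frontdoor, adjust for {R}.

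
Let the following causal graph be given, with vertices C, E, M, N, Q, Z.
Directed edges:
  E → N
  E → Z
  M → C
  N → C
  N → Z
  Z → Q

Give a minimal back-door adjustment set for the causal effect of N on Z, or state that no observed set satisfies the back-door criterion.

desc(N)\{N}={C,Q,Z}; candidates ⊆ {E,M}.
size 0: {}; under {} N still reaches {E,Q,Z} ∋ Z.
{E}: N⊥Z given {E} in G with N→· removed — back-door holds.

N→Z: minimal back-door set {E}.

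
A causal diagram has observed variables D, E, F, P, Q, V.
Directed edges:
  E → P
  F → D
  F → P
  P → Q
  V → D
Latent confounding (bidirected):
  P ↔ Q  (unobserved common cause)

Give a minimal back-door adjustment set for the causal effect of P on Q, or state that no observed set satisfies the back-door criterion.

desc(P)\{P}={Q}; candidates ⊆ {D,E,F,V}.
P↔Q: latent back-door arc(s) into P.
size 0: {}; under {} P still reaches {D,E,F,Q} ∋ Q.
size 1: {D}, {E}, {F} …(+1); under {D} P still reaches {E,F,Q,V} ∋ Q.
size 2: {D,E}, {D,F}, {D,V} …(+3); under {D,E} P still reaches {F,Q,V} ∋ Q.
P↔Q cannot be blocked by any observed set — no back-door set.

P→Q: no observed back-door set.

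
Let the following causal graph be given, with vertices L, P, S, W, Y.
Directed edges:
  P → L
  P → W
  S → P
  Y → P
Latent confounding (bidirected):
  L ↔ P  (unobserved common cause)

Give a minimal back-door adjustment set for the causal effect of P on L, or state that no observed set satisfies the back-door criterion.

P→L: no observed back-door set.

desc(P)\{P}={L,W}; candidates ⊆ {S,Y}.
P↔L: latent back-door arc(s) into P.
size 0: {}; under {} P still reaches {L,S,Y} ∋ L.
size 1: {S}, {Y}; under {S} P still reaches {L,Y} ∋ L.
size 2: {S,Y}; under {S,Y} P still reaches {L} ∋ L.
P↔L cannot be blocked by any observed set — no back-door set.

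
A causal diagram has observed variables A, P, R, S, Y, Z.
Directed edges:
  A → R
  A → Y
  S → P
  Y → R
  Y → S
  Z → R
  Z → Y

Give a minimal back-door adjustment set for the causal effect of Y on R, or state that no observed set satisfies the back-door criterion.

Y→R: minimal back-door set {A, Z}.

desc(Y)\{Y}={P,R,S}; candidates ⊆ {A,Z}.
size 0: {}; under {} Y still reaches {A,R,Z} ∋ R.
size 1: {A}, {Z}; under {A} Y still reaches {R,Z} ∋ R.
{A,Z}: Y⊥R given {A,Z} in G with Y→· removed — back-door holds.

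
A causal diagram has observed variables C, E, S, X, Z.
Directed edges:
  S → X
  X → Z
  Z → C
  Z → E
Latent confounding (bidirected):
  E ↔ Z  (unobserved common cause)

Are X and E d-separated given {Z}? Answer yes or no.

Bayes-Ball from X | {Z} reaches {E,S}.
E ∈ reach(X|{Z}) ⇒ X ⊥̸ E | {Z}.

No — X and E are d-connected given {Z}.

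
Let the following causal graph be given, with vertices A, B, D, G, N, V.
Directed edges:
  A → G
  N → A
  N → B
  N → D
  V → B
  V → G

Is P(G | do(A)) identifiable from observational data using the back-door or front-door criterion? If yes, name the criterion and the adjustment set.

P(G|do(A)): backdoor, adjust for ∅.

desc(A)\{A}={G}; candidates ⊆ {B,D,N,V}.
∅: A⊥G given ∅ in G with A→· removed — back-door holds.
P(G|do(A)) = P(G|A) — no adjustment needed.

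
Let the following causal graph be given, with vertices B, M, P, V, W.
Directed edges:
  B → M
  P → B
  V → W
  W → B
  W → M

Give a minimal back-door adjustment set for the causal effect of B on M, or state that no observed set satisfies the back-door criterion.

B→M: minimal back-door set {W}.

desc(B)\{B}={M}; candidates ⊆ {P,V,W}.
size 0: {}; under {} B still reaches {M,P,V,W} ∋ M.
{W}: B⊥M given {W} in G with B→· removed — back-door holds.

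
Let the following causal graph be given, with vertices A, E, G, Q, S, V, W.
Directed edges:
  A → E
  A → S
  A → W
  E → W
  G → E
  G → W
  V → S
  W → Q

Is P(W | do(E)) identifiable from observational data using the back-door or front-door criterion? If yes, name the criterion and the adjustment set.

P(W|do(E)): backdoor, adjust for {A, G}.

desc(E)\{E}={Q,W}; candidates ⊆ {A,G,S,V}.
size 0: {}; under {} E still reaches {A,G,Q,S,W} ∋ W.
size 1: {A}, {G}, {S} …(+1); under {A} E still reaches {G,Q,W} ∋ W.
{A,G}: E⊥W given {A,G} in G with E→· removed — back-door holds.
P(W|do(E)) = Σ_{A,G} P(W|E,A,G)·P(A,G).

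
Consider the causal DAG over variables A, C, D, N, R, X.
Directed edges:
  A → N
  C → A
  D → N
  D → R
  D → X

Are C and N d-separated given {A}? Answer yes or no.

Bayes-Ball from C | {A} reaches ∅.
N ∉ reach(C|{A}) ⇒ C ⊥ N | {A}.

Yes — C ⊥ N | {A}.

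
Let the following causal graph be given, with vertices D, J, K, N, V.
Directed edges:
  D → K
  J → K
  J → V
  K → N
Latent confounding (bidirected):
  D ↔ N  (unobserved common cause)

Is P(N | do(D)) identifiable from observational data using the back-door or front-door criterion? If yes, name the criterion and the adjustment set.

P(N|do(D)): frontdoor, adjust for {K}.

desc(D)\{D}={K,N}; candidates ⊆ {J,V}.
D↔N: latent back-door arc(s) into D.
size 0: {}; under {} D still reaches {N} ∋ N.
size 1: {J}, {V}; under {J} D still reaches {N} ∋ N.
size 2: {J,V}; under {J,V} D still reaches {N} ∋ N.
D↔N cannot be blocked by any observed set — no back-door set.
{K}: (i) intercepts every directed D→N path; (ii) no back-door D→{K}; (iii) {D} blocks every back-door {K}→N. Front-door holds.
P(N|do(D)) = Σ_{K} P(K|D) Σ_{D'} P(N|K,D')P(D').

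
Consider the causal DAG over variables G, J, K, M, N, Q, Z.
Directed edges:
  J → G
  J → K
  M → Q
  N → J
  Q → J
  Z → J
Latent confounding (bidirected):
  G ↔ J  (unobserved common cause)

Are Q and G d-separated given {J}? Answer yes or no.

Bayes-Ball from Q | {J} reaches {G,M,N,Z}.
G ∈ reach(Q|{J}) ⇒ Q ⊥̸ G | {J}.

No — Q and G are d-connected given {J}.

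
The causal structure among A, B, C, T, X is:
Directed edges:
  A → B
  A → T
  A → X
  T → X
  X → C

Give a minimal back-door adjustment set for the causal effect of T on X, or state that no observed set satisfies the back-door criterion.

T→X: minimal back-door set {A}.

desc(T)\{T}={C,X}; candidates ⊆ {A,B}.
size 0: {}; under {} T still reaches {A,B,C,X} ∋ X.
{A}: T⊥X given {A} in G with T→· removed — back-door holds.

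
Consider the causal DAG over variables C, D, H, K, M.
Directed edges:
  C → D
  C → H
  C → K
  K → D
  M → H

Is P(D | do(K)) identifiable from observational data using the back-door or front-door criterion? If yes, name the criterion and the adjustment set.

P(D|do(K)): backdoor, adjust for {C}.

desc(K)\{K}={D}; candidates ⊆ {C,H,M}.
size 0: {}; under {} K still reaches {C,D,H} ∋ D.
{C}: K⊥D given {C} in G with K→· removed — back-door holds.
P(D|do(K)) = Σ_{C} P(D|K,C)·P(C).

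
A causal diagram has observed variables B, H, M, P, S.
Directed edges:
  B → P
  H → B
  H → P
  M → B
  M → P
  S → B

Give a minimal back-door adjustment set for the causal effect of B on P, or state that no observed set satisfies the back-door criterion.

B→P: minimal back-door set {H, M}.

desc(B)\{B}={P}; candidates ⊆ {H,M,S}.
size 0: {}; under {} B still reaches {H,M,P,S} ∋ P.
size 1: {H}, {M}, {S}; under {H} B still reaches {M,P,S} ∋ P.
{H,M}: B⊥P given {H,M} in G with B→· removed — back-door holds.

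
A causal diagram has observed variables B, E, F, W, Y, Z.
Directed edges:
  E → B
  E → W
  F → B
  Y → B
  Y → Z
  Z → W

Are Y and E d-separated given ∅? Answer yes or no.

Bayes-Ball from Y | ∅ reaches {B,W,Z}.
E ∉ reach(Y|∅) ⇒ Y ⊥ E | ∅.

Yes — Y ⊥ E | ∅.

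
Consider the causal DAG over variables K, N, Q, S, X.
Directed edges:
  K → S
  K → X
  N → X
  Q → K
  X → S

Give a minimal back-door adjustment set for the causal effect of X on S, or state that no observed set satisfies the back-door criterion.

X→S: minimal back-door set {K}.

desc(X)\{X}={S}; candidates ⊆ {K,N,Q}.
size 0: {}; under {} X still reaches {K,N,Q,S} ∋ S.
{K}: X⊥S given {K} in G with X→· removed — back-door holds.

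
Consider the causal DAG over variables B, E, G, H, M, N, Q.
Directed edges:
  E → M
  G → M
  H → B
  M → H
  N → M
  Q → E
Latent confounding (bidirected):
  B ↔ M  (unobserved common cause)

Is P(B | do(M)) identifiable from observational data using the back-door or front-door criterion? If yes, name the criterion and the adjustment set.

desc(M)\{M}={B,H}; candidates ⊆ {E,G,N,Q}.
M↔B: latent back-door arc(s) into M.
size 0: {}; under {} M still reaches {B,E,G,N,Q} ∋ B.
size 1: {E}, {G}, {N} …(+1); under {E} M still reaches {B,G,N} ∋ B.
size 2: {E,G}, {E,N}, {E,Q} …(+3); under {E,G} M still reaches {B,N} ∋ B.
M↔B cannot be blocked by any observed set — no back-door set.
{H}: (i) intercepts every directed M→B path; (ii) no back-door M→{H}; (iii) {M} blocks every back-door {H}→B. Front-door holds.
P(B|do(M)) = Σ_{H} P(H|M) Σ_{M'} P(B|H,M')P(M').

P(B|do(M)): frontdoor, adjust for {H}.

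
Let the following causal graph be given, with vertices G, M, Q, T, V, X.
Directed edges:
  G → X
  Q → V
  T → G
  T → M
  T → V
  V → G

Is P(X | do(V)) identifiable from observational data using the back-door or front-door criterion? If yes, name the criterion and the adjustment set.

P(X|do(V)): backdoor, adjust for {T}.

desc(V)\{V}={G,X}; candidates ⊆ {M,Q,T}.
size 0: {}; under {} V still reaches {G,M,Q,T,X} ∋ X.
{T}: V⊥X given {T} in G with V→· removed — back-door holds.
P(X|do(V)) = Σ_{T} P(X|V,T)·P(T).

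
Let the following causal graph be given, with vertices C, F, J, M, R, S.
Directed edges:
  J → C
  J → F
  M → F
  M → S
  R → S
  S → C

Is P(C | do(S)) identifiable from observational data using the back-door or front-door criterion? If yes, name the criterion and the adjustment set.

desc(S)\{S}={C}; candidates ⊆ {F,J,M,R}.
∅: S⊥C given ∅ in G with S→· removed — back-door holds.
P(C|do(S)) = P(C|S) — no adjustment needed.

P(C|do(S)): backdoor, adjust for ∅.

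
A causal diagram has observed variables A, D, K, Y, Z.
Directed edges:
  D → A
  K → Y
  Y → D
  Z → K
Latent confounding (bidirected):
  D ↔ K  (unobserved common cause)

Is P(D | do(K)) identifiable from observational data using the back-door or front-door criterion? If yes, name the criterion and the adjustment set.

P(D|do(K)): frontdoor, adjust for {Y}.

desc(K)\{K}={A,D,Y}; candidates ⊆ {Z}.
K↔D: latent back-door arc(s) into K.
size 0: {}; under {} K still reaches {A,D,Z} ∋ D.
size 1: {Z}; under {Z} K still reaches {A,D} ∋ D.
K↔D cannot be blocked by any observed set — no back-door set.
{Y}: (i) intercepts every directed K→D path; (ii) no back-door K→{Y}; (iii) {K} blocks every back-door {Y}→D. Front-door holds.
P(D|do(K)) = Σ_{Y} P(Y|K) Σ_{K'} P(D|Y,K')P(K').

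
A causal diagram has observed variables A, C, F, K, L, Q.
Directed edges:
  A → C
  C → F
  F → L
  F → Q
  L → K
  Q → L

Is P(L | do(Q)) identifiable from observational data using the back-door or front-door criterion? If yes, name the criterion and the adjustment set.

desc(Q)\{Q}={K,L}; candidates ⊆ {A,C,F}.
size 0: {}; under {} Q still reaches {A,C,F,K,L} ∋ L.
{F}: Q⊥L given {F} in G with Q→· removed — back-door holds.
P(L|do(Q)) = Σ_{F} P(L|Q,F)·P(F).

P(L|do(Q)): backdoor, adjust for {F}.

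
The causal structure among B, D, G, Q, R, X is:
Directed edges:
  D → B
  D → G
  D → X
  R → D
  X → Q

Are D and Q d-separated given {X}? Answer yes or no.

Bayes-Ball from D | {X} reaches {B,G,R}.
Q ∉ reach(D|{X}) ⇒ D ⊥ Q | {X}.

Yes — D ⊥ Q | {X}.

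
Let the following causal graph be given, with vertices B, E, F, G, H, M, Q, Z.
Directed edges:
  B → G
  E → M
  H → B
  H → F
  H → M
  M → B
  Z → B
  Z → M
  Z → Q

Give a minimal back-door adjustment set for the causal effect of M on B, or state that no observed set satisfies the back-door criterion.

desc(M)\{M}={B,G}; candidates ⊆ {E,F,H,Q,Z}.
size 0: {}; under {} M still reaches {B,E,F,G,H,Q,Z} ∋ B.
size 1: {E}, {F}, {H} …(+2); under {E} M still reaches {B,F,G,H,Q,Z} ∋ B.
{H,Z}: M⊥B given {H,Z} in G with M→· removed — back-door holds.

M→B: minimal back-door set {H, Z}.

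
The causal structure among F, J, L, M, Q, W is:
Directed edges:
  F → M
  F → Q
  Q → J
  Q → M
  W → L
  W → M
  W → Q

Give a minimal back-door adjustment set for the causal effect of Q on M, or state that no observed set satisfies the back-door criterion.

Q→M: minimal back-door set {F, W}.

desc(Q)\{Q}={J,M}; candidates ⊆ {F,L,W}.
size 0: {}; under {} Q still reaches {F,L,M,W} ∋ M.
size 1: {F}, {L}, {W}; under {F} Q still reaches {L,M,W} ∋ M.
{F,W}: Q⊥M given {F,W} in G with Q→· removed — back-door holds.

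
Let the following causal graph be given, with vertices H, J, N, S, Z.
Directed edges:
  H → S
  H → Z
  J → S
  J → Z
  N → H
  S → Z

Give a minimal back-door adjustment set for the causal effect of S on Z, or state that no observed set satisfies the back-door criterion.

desc(S)\{S}={Z}; candidates ⊆ {H,J,N}.
size 0: {}; under {} S still reaches {H,J,N,Z} ∋ Z.
size 1: {H}, {J}, {N}; under {H} S still reaches {J,Z} ∋ Z.
{H,J}: S⊥Z given {H,J} in G with S→· removed — back-door holds.

S→Z: minimal back-door set {H, J}.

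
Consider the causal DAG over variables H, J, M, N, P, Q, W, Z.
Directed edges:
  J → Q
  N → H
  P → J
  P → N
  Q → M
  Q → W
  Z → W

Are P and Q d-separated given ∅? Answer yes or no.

No — P and Q are d-connected given ∅.

Bayes-Ball from P | ∅ reaches {H,J,M,N,Q,W}.
Q ∈ reach(P|∅) ⇒ P ⊥̸ Q | ∅.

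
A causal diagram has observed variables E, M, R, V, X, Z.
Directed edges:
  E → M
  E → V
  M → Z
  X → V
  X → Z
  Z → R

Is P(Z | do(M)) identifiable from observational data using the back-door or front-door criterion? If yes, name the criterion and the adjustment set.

P(Z|do(M)): backdoor, adjust for ∅.

desc(M)\{M}={R,Z}; candidates ⊆ {E,V,X}.
∅: M⊥Z given ∅ in G with M→· removed — back-door holds.
P(Z|do(M)) = P(Z|M) — no adjustment needed.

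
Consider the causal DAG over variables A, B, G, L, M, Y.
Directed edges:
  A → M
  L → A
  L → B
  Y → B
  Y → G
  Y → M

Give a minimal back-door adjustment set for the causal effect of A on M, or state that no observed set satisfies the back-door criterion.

desc(A)\{A}={M}; candidates ⊆ {B,G,L,Y}.
∅: A⊥M given ∅ in G with A→· removed — back-door holds.

A→M: minimal back-door set ∅.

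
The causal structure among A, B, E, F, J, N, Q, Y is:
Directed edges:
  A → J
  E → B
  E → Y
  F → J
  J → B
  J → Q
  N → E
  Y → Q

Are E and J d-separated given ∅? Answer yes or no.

Yes — E ⊥ J | ∅.

Bayes-Ball from E | ∅ reaches {B,N,Q,Y}.
J ∉ reach(E|∅) ⇒ E ⊥ J | ∅.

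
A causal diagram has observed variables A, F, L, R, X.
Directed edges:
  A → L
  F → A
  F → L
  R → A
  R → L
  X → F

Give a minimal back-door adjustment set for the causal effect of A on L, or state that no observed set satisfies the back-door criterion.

A→L: minimal back-door set {F, R}.

desc(A)\{A}={L}; candidates ⊆ {F,R,X}.
size 0: {}; under {} A still reaches {F,L,R,X} ∋ L.
size 1: {F}, {R}, {X}; under {F} A still reaches {L,R} ∋ L.
{F,R}: A⊥L given {F,R} in G with A→· removed — back-door holds.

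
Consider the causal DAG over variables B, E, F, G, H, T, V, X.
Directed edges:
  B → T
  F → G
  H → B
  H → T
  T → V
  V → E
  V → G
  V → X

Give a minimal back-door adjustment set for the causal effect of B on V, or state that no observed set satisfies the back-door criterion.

B→V: minimal back-door set {H}.

desc(B)\{B}={E,G,T,V,X}; candidates ⊆ {F,H}.
size 0: {}; under {} B still reaches {E,G,H,T,V,X} ∋ V.
{H}: B⊥V given {H} in G with B→· removed — back-door holds.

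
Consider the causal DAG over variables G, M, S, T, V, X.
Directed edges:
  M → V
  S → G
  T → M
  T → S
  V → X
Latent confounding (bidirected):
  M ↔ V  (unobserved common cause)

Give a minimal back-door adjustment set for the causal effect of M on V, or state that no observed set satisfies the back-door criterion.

desc(M)\{M}={V,X}; candidates ⊆ {G,S,T}.
M↔V: latent back-door arc(s) into M.
size 0: {}; under {} M still reaches {G,S,T,V,X} ∋ V.
size 1: {G}, {S}, {T}; under {G} M still reaches {S,T,V,X} ∋ V.
size 2: {G,S}, {G,T}, {S,T}; under {G,S} M still reaches {T,V,X} ∋ V.
M↔V cannot be blocked by any observed set — no back-door set.

M→V: no observed back-door set.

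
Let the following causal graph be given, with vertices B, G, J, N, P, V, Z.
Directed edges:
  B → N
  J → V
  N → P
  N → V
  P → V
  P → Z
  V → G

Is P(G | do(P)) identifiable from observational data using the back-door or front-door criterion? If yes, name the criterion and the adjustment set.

P(G|do(P)): backdoor, adjust for {N}.

desc(P)\{P}={G,V,Z}; candidates ⊆ {B,J,N}.
size 0: {}; under {} P still reaches {B,G,N,V} ∋ G.
{N}: P⊥G given {N} in G with P→· removed — back-door holds.
P(G|do(P)) = Σ_{N} P(G|P,N)·P(N).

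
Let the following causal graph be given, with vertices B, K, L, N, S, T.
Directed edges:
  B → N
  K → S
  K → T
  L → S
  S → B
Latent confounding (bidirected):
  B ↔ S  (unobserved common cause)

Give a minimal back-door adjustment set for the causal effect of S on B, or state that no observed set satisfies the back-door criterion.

desc(S)\{S}={B,N}; candidates ⊆ {K,L,T}.
S↔B: latent back-door arc(s) into S.
size 0: {}; under {} S still reaches {B,K,L,N,T} ∋ B.
size 1: {K}, {L}, {T}; under {K} S still reaches {B,L,N} ∋ B.
size 2: {K,L}, {K,T}, {L,T}; under {K,L} S still reaches {B,N} ∋ B.
S↔B cannot be blocked by any observed set — no back-door set.

S→B: no observed back-door set.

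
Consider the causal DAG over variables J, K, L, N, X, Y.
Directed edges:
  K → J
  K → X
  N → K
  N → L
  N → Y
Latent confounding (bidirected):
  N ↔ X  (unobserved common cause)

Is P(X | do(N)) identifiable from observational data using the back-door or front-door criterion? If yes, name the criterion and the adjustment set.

desc(N)\{N}={J,K,L,X,Y}; candidates ⊆ {—}.
N↔X: latent back-door arc(s) into N.
size 0: {}; under {} N still reaches {X} ∋ X.
N↔X cannot be blocked by any observed set — no back-door set.
{K}: (i) intercepts every directed N→X path; (ii) no back-door N→{K}; (iii) {N} blocks every back-door {K}→X. Front-door holds.
P(X|do(N)) = Σ_{K} P(K|N) Σ_{N'} P(X|K,N')P(N').

P(X|do(N)): frontdoor, adjust for {K}.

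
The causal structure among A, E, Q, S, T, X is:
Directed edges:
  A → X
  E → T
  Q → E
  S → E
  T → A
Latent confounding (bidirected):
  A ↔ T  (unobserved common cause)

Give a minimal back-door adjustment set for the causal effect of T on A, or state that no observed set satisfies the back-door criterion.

T→A: no observed back-door set.

desc(T)\{T}={A,X}; candidates ⊆ {E,Q,S}.
T↔A: latent back-door arc(s) into T.
size 0: {}; under {} T still reaches {A,E,Q,S,X} ∋ A.
size 1: {E}, {Q}, {S}; under {E} T still reaches {A,X} ∋ A.
size 2: {E,Q}, {E,S}, {Q,S}; under {E,Q} T still reaches {A,X} ∋ A.
T↔A cannot be blocked by any observed set — no back-door set.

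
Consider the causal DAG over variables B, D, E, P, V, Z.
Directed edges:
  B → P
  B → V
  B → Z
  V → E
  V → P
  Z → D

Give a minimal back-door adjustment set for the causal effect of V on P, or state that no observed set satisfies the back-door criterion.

V→P: minimal back-door set {B}.

desc(V)\{V}={E,P}; candidates ⊆ {B,D,Z}.
size 0: {}; under {} V still reaches {B,D,P,Z} ∋ P.
{B}: V⊥P given {B} in G with V→· removed — back-door holds.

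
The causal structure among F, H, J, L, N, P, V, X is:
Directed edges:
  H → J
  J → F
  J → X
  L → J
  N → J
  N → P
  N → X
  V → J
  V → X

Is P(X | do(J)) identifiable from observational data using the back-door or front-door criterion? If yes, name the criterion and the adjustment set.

P(X|do(J)): backdoor, adjust for {N, V}.

desc(J)\{J}={F,X}; candidates ⊆ {H,L,N,P,V}.
size 0: {}; under {} J still reaches {H,L,N,P,V,X} ∋ X.
size 1: {H}, {L}, {N} …(+2); under {H} J still reaches {L,N,P,V,X} ∋ X.
{N,V}: J⊥X given {N,V} in G with J→· removed — back-door holds.
P(X|do(J)) = Σ_{N,V} P(X|J,N,V)·P(N,V).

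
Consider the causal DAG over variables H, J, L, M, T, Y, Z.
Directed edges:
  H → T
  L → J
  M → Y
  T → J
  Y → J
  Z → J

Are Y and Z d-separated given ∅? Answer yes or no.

Bayes-Ball from Y | ∅ reaches {J,M}.
Z ∉ reach(Y|∅) ⇒ Y ⊥ Z | ∅.

Yes — Y ⊥ Z | ∅.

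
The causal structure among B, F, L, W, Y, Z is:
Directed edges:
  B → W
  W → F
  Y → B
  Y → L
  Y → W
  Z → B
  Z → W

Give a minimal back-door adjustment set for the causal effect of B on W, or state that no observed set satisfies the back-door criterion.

desc(B)\{B}={F,W}; candidates ⊆ {L,Y,Z}.
size 0: {}; under {} B still reaches {F,L,W,Y,Z} ∋ W.
size 1: {L}, {Y}, {Z}; under {L} B still reaches {F,W,Y,Z} ∋ W.
{Y,Z}: B⊥W given {Y,Z} in G with B→· removed — back-door holds.

B→W: minimal back-door set {Y, Z}.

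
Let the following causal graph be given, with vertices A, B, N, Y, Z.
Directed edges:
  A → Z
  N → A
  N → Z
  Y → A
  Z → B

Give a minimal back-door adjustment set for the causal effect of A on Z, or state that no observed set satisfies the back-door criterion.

desc(A)\{A}={B,Z}; candidates ⊆ {N,Y}.
size 0: {}; under {} A still reaches {B,N,Y,Z} ∋ Z.
{N}: A⊥Z given {N} in G with A→· removed — back-door holds.

A→Z: minimal back-door set {N}.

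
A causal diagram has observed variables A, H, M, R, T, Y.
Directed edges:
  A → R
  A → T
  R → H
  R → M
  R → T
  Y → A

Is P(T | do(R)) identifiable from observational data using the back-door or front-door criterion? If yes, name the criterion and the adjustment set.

desc(R)\{R}={H,M,T}; candidates ⊆ {A,Y}.
size 0: {}; under {} R still reaches {A,T,Y} ∋ T.
{A}: R⊥T given {A} in G with R→· removed — back-door holds.
P(T|do(R)) = Σ_{A} P(T|R,A)·P(A).

P(T|do(R)): backdoor, adjust for {A}.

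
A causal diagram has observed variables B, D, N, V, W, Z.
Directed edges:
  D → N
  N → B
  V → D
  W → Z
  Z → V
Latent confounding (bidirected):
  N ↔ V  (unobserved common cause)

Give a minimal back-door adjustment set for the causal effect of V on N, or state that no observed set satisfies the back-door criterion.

desc(V)\{V}={B,D,N}; candidates ⊆ {W,Z}.
V↔N: latent back-door arc(s) into V.
size 0: {}; under {} V still reaches {B,N,W,Z} ∋ N.
size 1: {W}, {Z}; under {W} V still reaches {B,N,Z} ∋ N.
size 2: {W,Z}; under {W,Z} V still reaches {B,N} ∋ N.
V↔N cannot be blocked by any observed set — no back-door set.

V→N: no observed back-door set.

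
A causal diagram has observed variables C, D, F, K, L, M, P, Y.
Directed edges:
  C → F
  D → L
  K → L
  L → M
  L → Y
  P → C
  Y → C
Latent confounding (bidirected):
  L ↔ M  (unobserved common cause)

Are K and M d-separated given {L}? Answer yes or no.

No — K and M are d-connected given {L}.

Bayes-Ball from K | {L} reaches {D,M}.
M ∈ reach(K|{L}) ⇒ K ⊥̸ M | {L}.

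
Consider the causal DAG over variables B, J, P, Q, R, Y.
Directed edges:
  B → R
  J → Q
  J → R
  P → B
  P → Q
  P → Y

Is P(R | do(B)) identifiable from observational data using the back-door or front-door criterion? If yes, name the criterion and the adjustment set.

desc(B)\{B}={R}; candidates ⊆ {J,P,Q,Y}.
∅: B⊥R given ∅ in G with B→· removed — back-door holds.
P(R|do(B)) = P(R|B) — no adjustment needed.

P(R|do(B)): backdoor, adjust for ∅.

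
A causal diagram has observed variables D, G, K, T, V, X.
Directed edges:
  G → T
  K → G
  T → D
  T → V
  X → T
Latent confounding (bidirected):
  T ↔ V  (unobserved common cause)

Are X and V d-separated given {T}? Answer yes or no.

Bayes-Ball from X | {T} reaches {G,K,V}.
V ∈ reach(X|{T}) ⇒ X ⊥̸ V | {T}.

No — X and V are d-connected given {T}.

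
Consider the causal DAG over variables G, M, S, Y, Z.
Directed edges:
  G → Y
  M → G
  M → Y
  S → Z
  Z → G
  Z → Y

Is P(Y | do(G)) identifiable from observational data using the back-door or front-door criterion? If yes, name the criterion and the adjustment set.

P(Y|do(G)): backdoor, adjust for {M, Z}.

desc(G)\{G}={Y}; candidates ⊆ {M,S,Z}.
size 0: {}; under {} G still reaches {M,S,Y,Z} ∋ Y.
size 1: {M}, {S}, {Z}; under {M} G still reaches {S,Y,Z} ∋ Y.
{M,Z}: G⊥Y given {M,Z} in G with G→· removed — back-door holds.
P(Y|do(G)) = Σ_{M,Z} P(Y|G,M,Z)·P(M,Z).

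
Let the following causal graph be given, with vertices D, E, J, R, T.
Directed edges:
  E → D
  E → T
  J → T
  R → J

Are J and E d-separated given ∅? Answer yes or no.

Yes — J ⊥ E | ∅.

Bayes-Ball from J | ∅ reaches {R,T}.
E ∉ reach(J|∅) ⇒ J ⊥ E | ∅.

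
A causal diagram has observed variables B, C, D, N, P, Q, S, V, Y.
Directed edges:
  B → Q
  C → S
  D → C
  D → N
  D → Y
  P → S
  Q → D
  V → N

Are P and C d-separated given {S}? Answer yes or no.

Bayes-Ball from P | {S} reaches {B,C,D,N,Q,Y}.
C ∈ reach(P|{S}) ⇒ P ⊥̸ C | {S}.

No — P and C are d-connected given {S}.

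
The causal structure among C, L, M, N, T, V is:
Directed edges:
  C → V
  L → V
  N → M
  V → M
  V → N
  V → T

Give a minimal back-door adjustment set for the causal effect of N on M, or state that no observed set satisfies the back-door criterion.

N→M: minimal back-door set {V}.

desc(N)\{N}={M}; candidates ⊆ {C,L,T,V}.
size 0: {}; under {} N still reaches {C,L,M,T,V} ∋ M.
{V}: N⊥M given {V} in G with N→· removed — back-door holds.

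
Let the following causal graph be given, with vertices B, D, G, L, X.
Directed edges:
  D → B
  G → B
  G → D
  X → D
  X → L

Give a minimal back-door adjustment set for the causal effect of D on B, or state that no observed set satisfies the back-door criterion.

desc(D)\{D}={B}; candidates ⊆ {G,L,X}.
size 0: {}; under {} D still reaches {B,G,L,X} ∋ B.
{G}: D⊥B given {G} in G with D→· removed — back-door holds.

D→B: minimal back-door set {G}.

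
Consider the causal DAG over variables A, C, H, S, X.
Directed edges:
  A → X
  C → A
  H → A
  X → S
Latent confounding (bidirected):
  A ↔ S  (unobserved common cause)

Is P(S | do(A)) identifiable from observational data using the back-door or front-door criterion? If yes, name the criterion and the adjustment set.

desc(A)\{A}={S,X}; candidates ⊆ {C,H}.
A↔S: latent back-door arc(s) into A.
size 0: {}; under {} A still reaches {C,H,S} ∋ S.
size 1: {C}, {H}; under {C} A still reaches {H,S} ∋ S.
size 2: {C,H}; under {C,H} A still reaches {S} ∋ S.
A↔S cannot be blocked by any observed set — no back-door set.
{X}: (i) intercepts every directed A→S path; (ii) no back-door A→{X}; (iii) {A} blocks every back-door {X}→S. Front-door holds.
P(S|do(A)) = Σ_{X} P(X|A) Σ_{A'} P(S|X,A')P(A').

P(S|do(A)): frontdoor, adjust for {X}.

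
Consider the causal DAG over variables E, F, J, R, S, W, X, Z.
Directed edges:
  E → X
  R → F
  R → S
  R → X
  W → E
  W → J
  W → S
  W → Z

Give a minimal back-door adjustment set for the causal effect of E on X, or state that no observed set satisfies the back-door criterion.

E→X: minimal back-door set ∅.

desc(E)\{E}={X}; candidates ⊆ {F,J,R,S,W,Z}.
∅: E⊥X given ∅ in G with E→· removed — back-door holds.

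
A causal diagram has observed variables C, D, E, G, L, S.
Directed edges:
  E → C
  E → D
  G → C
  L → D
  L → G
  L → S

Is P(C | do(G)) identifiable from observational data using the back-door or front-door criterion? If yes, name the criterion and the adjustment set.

P(C|do(G)): backdoor, adjust for ∅.

desc(G)\{G}={C}; candidates ⊆ {D,E,L,S}.
∅: G⊥C given ∅ in G with G→· removed — back-door holds.
P(C|do(G)) = P(C|G) — no adjustment needed.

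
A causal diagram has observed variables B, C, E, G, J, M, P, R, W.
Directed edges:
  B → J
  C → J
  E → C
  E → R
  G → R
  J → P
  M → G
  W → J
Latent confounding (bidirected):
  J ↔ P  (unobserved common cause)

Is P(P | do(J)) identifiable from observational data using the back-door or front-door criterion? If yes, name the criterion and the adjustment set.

desc(J)\{J}={P}; candidates ⊆ {B,C,E,G,M,R,W}.
J↔P: latent back-door arc(s) into J.
size 0: {}; under {} J still reaches {B,C,E,P,R,W} ∋ P.
size 1: {B}, {C}, {E} …(+4); under {B} J still reaches {C,E,P,R,W} ∋ P.
size 2: {B,C}, {B,E}, {B,G} …(+18); under {B,C} J still reaches {P,W} ∋ P.
J↔P cannot be blocked by any observed set — no back-door set.
No mediator lies on a directed J→…→P path.
Neither criterion identifies P(P|do(J)) in this graph.

P(P|do(J)): not identifiable (no BD/FD set).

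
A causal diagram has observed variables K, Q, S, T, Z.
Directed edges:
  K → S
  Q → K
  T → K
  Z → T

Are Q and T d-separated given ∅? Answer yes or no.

Yes — Q ⊥ T | ∅.

Bayes-Ball from Q | ∅ reaches {K,S}.
T ∉ reach(Q|∅) ⇒ Q ⊥ T | ∅.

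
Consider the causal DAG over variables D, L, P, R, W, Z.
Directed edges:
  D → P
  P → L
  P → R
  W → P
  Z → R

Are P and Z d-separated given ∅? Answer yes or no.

Bayes-Ball from P | ∅ reaches {D,L,R,W}.
Z ∉ reach(P|∅) ⇒ P ⊥ Z | ∅.

Yes — P ⊥ Z | ∅.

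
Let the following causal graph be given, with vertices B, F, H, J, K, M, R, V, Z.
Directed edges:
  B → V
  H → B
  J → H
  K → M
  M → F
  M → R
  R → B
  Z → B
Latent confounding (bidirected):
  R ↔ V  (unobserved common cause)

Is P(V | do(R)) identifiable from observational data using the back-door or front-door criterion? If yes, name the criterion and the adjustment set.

P(V|do(R)): frontdoor, adjust for {B}.

desc(R)\{R}={B,V}; candidates ⊆ {F,H,J,K,M,Z}.
R↔V: latent back-door arc(s) into R.
size 0: {}; under {} R still reaches {F,K,M,V} ∋ V.
size 1: {F}, {H}, {J} …(+3); under {F} R still reaches {K,M,V} ∋ V.
size 2: {F,H}, {F,J}, {F,K} …(+12); under {F,H} R still reaches {K,M,V} ∋ V.
R↔V cannot be blocked by any observed set — no back-door set.
{B}: (i) intercepts every directed R→V path; (ii) no back-door R→{B}; (iii) {R} blocks every back-door {B}→V. Front-door holds.
P(V|do(R)) = Σ_{B} P(B|R) Σ_{R'} P(V|B,R')P(R').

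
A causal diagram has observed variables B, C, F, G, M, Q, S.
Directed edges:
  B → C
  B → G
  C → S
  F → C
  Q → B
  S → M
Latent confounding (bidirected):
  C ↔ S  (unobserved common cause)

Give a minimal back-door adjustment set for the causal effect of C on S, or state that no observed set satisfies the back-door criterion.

desc(C)\{C}={M,S}; candidates ⊆ {B,F,G,Q}.
C↔S: latent back-door arc(s) into C.
size 0: {}; under {} C still reaches {B,F,G,M,Q,S} ∋ S.
size 1: {B}, {F}, {G} …(+1); under {B} C still reaches {F,M,S} ∋ S.
size 2: {B,F}, {B,G}, {B,Q} …(+3); under {B,F} C still reaches {M,S} ∋ S.
C↔S cannot be blocked by any observed set — no back-door set.

C→S: no observed back-door set.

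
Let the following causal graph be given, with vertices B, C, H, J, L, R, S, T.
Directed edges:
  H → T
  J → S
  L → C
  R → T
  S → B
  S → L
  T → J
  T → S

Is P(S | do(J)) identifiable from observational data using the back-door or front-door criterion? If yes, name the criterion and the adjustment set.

P(S|do(J)): backdoor, adjust for {T}.

desc(J)\{J}={B,C,L,S}; candidates ⊆ {H,R,T}.
size 0: {}; under {} J still reaches {B,C,H,L,R,S,T} ∋ S.
{T}: J⊥S given {T} in G with J→· removed — back-door holds.
P(S|do(J)) = Σ_{T} P(S|J,T)·P(T).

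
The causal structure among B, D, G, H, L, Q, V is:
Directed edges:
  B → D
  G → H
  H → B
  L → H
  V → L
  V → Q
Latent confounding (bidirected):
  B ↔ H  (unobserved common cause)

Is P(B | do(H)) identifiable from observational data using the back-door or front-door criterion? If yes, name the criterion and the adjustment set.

P(B|do(H)): not identifiable (no BD/FD set).

desc(H)\{H}={B,D}; candidates ⊆ {G,L,Q,V}.
H↔B: latent back-door arc(s) into H.
size 0: {}; under {} H still reaches {B,D,G,L,Q,V} ∋ B.
size 1: {G}, {L}, {Q} …(+1); under {G} H still reaches {B,D,L,Q,V} ∋ B.
size 2: {G,L}, {G,Q}, {G,V} …(+3); under {G,L} H still reaches {B,D} ∋ B.
H↔B cannot be blocked by any observed set — no back-door set.
No mediator lies on a directed H→…→B path.
Neither criterion identifies P(B|do(H)) in this graph.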